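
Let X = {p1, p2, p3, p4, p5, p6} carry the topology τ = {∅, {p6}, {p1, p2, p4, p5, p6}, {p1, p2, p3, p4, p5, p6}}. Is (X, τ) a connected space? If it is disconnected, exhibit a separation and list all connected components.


(X, τ) is connected.

Find clopen sets (U ∈ τ with X ∖ U ∈ τ):
  U = ∅, X ∖ U = {p1, p2, p3, p4, p5, p6} — both open, so U is clopen.
  U = {p1, p2, p3, p4, p5, p6}, X ∖ U = ∅ — both open, so U is clopen.
Only trivial clopens (∅ and X) exist, so (X, τ) is connected.
Compute connected components by grouping points that agree on all clopens:
  component: {p1, p2, p3, p4, p5, p6}


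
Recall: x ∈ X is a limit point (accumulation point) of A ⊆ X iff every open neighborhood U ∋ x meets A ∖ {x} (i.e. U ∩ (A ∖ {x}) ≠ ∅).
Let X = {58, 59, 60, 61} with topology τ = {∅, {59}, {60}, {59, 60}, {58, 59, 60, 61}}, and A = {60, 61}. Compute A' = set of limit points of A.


A' = {58, 61}

For each x ∈ X, list the open sets U ∈ τ with x ∈ U, then check whether U ∩ (A ∖ {x}) ≠ ∅ for every such U.
  x = 58: opens ∋ x are {58, 59, 60, 61}; each meets A ∖ {58}, so x IS a limit point.
  x = 59: open {59} ∋ x has {59} ∩ (A ∖ {59}) = ∅, so x is NOT a limit point.
  x = 60: open {60} ∋ x has {60} ∩ (A ∖ {60}) = ∅, so x is NOT a limit point.
  x = 61: opens ∋ x are {58, 59, 60, 61}; each meets A ∖ {61}, so x IS a limit point.
Collecting: A' = {58, 61}.


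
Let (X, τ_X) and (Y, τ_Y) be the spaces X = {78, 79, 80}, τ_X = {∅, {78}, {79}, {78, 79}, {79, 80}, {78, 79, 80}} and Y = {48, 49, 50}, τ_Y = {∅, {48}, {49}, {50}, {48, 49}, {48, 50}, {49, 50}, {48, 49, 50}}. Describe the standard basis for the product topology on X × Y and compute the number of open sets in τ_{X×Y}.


Basis B = {∅ × ∅, {78} × {48}, {78} × {49}, {78} × {50}, {79} × {48}, {79} × {49}, {79} × {50}, {78} × {48, 49}, {78} × {48, 50}, {78, 79} × {48}, {78} × {49, 50}, {78, 79} × {49}, {78, 79} × {50}, {79} × {48, 49}, {79} × {48, 50}, {79, 80} × {48}, {79} × {49, 50}, {79, 80} × {49}, {79, 80} × {50}, {78} × {48, 49, 50}, {78, 79, 80} × {48}, {78, 79, 80} × {49}, {78, 79, 80} × {50}, {79} × {48, 49, 50}, {78, 79} × {48, 49}, {78, 79} × {48, 50}, {78, 79} × {49, 50}, {79, 80} × {48, 49}, {79, 80} × {48, 50}, {79, 80} × {49, 50}, {78, 79} × {48, 49, 50}, {78, 79, 80} × {48, 49}, {78, 79, 80} × {48, 50}, {78, 79, 80} × {49, 50}, {79, 80} × {48, 49, 50}, {78, 79, 80} × {48, 49, 50}}; |τ_{X×Y}| = 216.

Enumerate products U × V with U ∈ τ_X, V ∈ τ_Y (deduplicated):
  ∅ × ∅ = {} (∅)
  {78} × {48} = {(78,48)}
  {78} × {49} = {(78,49)}
  {78} × {50} = {(78,50)}
  {79} × {48} = {(79,48)}
  {79} × {49} = {(79,49)}
  {79} × {50} = {(79,50)}
  {78} × {48, 49} = {(78,48), (78,49)}
  {78} × {48, 50} = {(78,48), (78,50)}
  {78, 79} × {48} = {(78,48), (79,48)}
  {78} × {49, 50} = {(78,49), (78,50)}
  {78, 79} × {49} = {(78,49), (79,49)}
  {78, 79} × {50} = {(78,50), (79,50)}
  {79} × {48, 49} = {(79,48), (79,49)}
  {79} × {48, 50} = {(79,48), (79,50)}
  {79, 80} × {48} = {(79,48), (80,48)}
  {79} × {49, 50} = {(79,49), (79,50)}
  {79, 80} × {49} = {(79,49), (80,49)}
  {79, 80} × {50} = {(79,50), (80,50)}
  {78} × {48, 49, 50} = {(78,48), (78,49), (78,50)}
  {78, 79, 80} × {48} = {(78,48), (79,48), (80,48)}
  {78, 79, 80} × {49} = {(78,49), (79,49), (80,49)}
  {78, 79, 80} × {50} = {(78,50), (79,50), (80,50)}
  {79} × {48, 49, 50} = {(79,48), (79,49), (79,50)}
  {78, 79} × {48, 49} = {(78,48), (78,49), (79,48), (79,49)}
  {78, 79} × {48, 50} = {(78,48), (78,50), (79,48), (79,50)}
  {78, 79} × {49, 50} = {(78,49), (78,50), (79,49), (79,50)}
  {79, 80} × {48, 49} = {(79,48), (79,49), (80,48), (80,49)}
  {79, 80} × {48, 50} = {(79,48), (79,50), (80,48), (80,50)}
  {79, 80} × {49, 50} = {(79,49), (79,50), (80,49), (80,50)}
  {78, 79} × {48, 49, 50} = {(78,48), (78,49), (78,50), (79,48), (79,49), (79,50)}
  {78, 79, 80} × {48, 49} = {(78,48), (78,49), (79,48), (79,49), (80,48), (80,49)}
  {78, 79, 80} × {48, 50} = {(78,48), (78,50), (79,48), (79,50), (80,48), (80,50)}
  {78, 79, 80} × {49, 50} = {(78,49), (78,50), (79,49), (79,50), (80,49), (80,50)}
  {79, 80} × {48, 49, 50} = {(79,48), (79,49), (79,50), (80,48), (80,49), (80,50)}
  {78, 79, 80} × {48, 49, 50} = {(78,48), (78,49), (78,50), (79,48), (79,49), (79,50), (80,48), (80,49), (80,50)}
These 36 distinct sets form the basis B.
Close under arbitrary unions to get τ_{X×Y}; counting gives |τ_{X×Y}| = 216.


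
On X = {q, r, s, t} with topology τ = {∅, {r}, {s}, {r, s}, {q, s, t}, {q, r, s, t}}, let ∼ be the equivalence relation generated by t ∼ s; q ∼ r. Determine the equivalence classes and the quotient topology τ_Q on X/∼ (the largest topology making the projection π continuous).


X/∼ = {[q=r], [s=t]}; |τ_Q| = 2.

Equivalence classes: [q=r], [s=t].
Quotient map π: X → X/∼ sends q ↦ [q=r], r ↦ [q=r], s ↦ [s=t], t ↦ [s=t].
For each subset V ⊆ X/∼, compute π^{-1}(V) ⊆ X and check whether π^{-1}(V) ∈ τ. V is open in τ_Q iff π^{-1}(V) ∈ τ.
  V = {}: π^{-1}(V) = ∅ ∈ τ ✓.
  V = {[q=r]}: π^{-1}(V) = {q, r} ∉ τ ✗.
  V = {[s=t]}: π^{-1}(V) = {s, t} ∉ τ ✗.
  V = {[q=r], [s=t]}: π^{-1}(V) = {q, r, s, t} ∈ τ ✓.
Open sets in the quotient: τ_Q = {{}, {[q=r], [s=t]}} (2 elements).


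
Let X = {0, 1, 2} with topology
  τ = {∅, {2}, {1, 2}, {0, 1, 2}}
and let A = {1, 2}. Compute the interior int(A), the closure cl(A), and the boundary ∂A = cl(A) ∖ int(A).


int(A) = {1, 2}, cl(A) = {0, 1, 2}, ∂A = {0}.

Closed sets in (X, τ) are complements of opens:
  closed(X, τ) = {∅, {0}, {0, 1}, {0, 1, 2}}.
int(A) = ⋃ {U ∈ τ : U ⊆ A}. Opens contained in A: ∅, {2}, {1, 2}.
Taking the union of these: int(A) = {1, 2}.
cl(A) = ⋂ {C closed : A ⊆ C}. Closed sets containing A: {0, 1, 2}.
Intersecting these: cl(A) = {0, 1, 2}.
∂A = cl(A) ∖ int(A) = {0, 1, 2} ∖ {1, 2} = {0}.


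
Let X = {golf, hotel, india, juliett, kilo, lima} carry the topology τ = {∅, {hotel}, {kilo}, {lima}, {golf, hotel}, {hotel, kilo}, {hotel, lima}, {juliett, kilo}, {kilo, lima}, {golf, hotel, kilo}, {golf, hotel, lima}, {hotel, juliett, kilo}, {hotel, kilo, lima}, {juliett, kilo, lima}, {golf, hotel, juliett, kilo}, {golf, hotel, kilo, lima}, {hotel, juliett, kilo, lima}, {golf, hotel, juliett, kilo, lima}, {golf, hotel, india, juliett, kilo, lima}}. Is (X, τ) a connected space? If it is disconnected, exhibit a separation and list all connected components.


(X, τ) is connected.

Find clopen sets (U ∈ τ with X ∖ U ∈ τ):
  U = ∅, X ∖ U = {golf, hotel, india, juliett, kilo, lima} — both open, so U is clopen.
  U = {golf, hotel, india, juliett, kilo, lima}, X ∖ U = ∅ — both open, so U is clopen.
Only trivial clopens (∅ and X) exist, so (X, τ) is connected.
Compute connected components by grouping points that agree on all clopens:
  component: {golf, hotel, india, juliett, kilo, lima}


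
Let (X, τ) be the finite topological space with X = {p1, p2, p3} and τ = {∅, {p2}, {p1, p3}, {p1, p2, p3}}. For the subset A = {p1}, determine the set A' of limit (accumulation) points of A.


A' = {p3}

For each x ∈ X, list the open sets U ∈ τ with x ∈ U, then check whether U ∩ (A ∖ {x}) ≠ ∅ for every such U.
  x = p1: open {p1, p3} ∋ x has {p1, p3} ∩ (A ∖ {p1}) = ∅, so x is NOT a limit point.
  x = p2: open {p2} ∋ x has {p2} ∩ (A ∖ {p2}) = ∅, so x is NOT a limit point.
  x = p3: opens ∋ x are {p1, p3}, {p1, p2, p3}; each meets A ∖ {p3}, so x IS a limit point.
Collecting: A' = {p3}.


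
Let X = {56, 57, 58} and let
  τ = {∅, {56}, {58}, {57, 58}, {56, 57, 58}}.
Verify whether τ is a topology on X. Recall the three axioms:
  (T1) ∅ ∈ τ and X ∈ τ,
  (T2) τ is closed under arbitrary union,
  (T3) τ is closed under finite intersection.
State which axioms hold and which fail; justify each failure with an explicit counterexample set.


τ is NOT a topology on X.

Axiom (T1): ∅ ∈ τ? Yes; X ∈ τ? Yes.
Axiom (T2/T3): check pairwise unions and intersections of members of τ.
Counterexample for (T2): {56} ∪ {58} = {56, 58} ∉ τ. Therefore τ is NOT a topology.


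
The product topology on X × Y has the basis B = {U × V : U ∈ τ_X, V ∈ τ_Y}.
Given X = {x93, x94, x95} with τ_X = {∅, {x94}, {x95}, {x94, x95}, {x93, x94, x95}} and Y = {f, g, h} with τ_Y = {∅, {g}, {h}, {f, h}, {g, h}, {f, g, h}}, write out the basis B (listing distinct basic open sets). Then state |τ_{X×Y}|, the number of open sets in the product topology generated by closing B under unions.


Basis B = {∅ × ∅, {x94} × {g}, {x94} × {h}, {x95} × {g}, {x95} × {h}, {x94} × {f, h}, {x94} × {g, h}, {x94, x95} × {g}, {x94, x95} × {h}, {x95} × {f, h}, {x95} × {g, h}, {x93, x94, x95} × {g}, {x93, x94, x95} × {h}, {x94} × {f, g, h}, {x95} × {f, g, h}, {x94, x95} × {f, h}, {x94, x95} × {g, h}, {x93, x94, x95} × {f, h}, {x93, x94, x95} × {g, h}, {x94, x95} × {f, g, h}, {x93, x94, x95} × {f, g, h}}; |τ_{X×Y}| = 70.

Enumerate products U × V with U ∈ τ_X, V ∈ τ_Y (deduplicated):
  ∅ × ∅ = {} (∅)
  {x94} × {g} = {(x94,g)}
  {x94} × {h} = {(x94,h)}
  {x95} × {g} = {(x95,g)}
  {x95} × {h} = {(x95,h)}
  {x94} × {f, h} = {(x94,f), (x94,h)}
  {x94} × {g, h} = {(x94,g), (x94,h)}
  {x94, x95} × {g} = {(x94,g), (x95,g)}
  {x94, x95} × {h} = {(x94,h), (x95,h)}
  {x95} × {f, h} = {(x95,f), (x95,h)}
  {x95} × {g, h} = {(x95,g), (x95,h)}
  {x93, x94, x95} × {g} = {(x93,g), (x94,g), (x95,g)}
  {x93, x94, x95} × {h} = {(x93,h), (x94,h), (x95,h)}
  {x94} × {f, g, h} = {(x94,f), (x94,g), (x94,h)}
  {x95} × {f, g, h} = {(x95,f), (x95,g), (x95,h)}
  {x94, x95} × {f, h} = {(x94,f), (x94,h), (x95,f), (x95,h)}
  {x94, x95} × {g, h} = {(x94,g), (x94,h), (x95,g), (x95,h)}
  {x93, x94, x95} × {f, h} = {(x93,f), (x93,h), (x94,f), (x94,h), (x95,f), (x95,h)}
  {x93, x94, x95} × {g, h} = {(x93,g), (x93,h), (x94,g), (x94,h), (x95,g), (x95,h)}
  {x94, x95} × {f, g, h} = {(x94,f), (x94,g), (x94,h), (x95,f), (x95,g), (x95,h)}
  {x93, x94, x95} × {f, g, h} = {(x93,f), (x93,g), (x93,h), (x94,f), (x94,g), (x94,h), (x95,f), (x95,g), (x95,h)}
These 21 distinct sets form the basis B.
Close under arbitrary unions to get τ_{X×Y}; counting gives |τ_{X×Y}| = 70.


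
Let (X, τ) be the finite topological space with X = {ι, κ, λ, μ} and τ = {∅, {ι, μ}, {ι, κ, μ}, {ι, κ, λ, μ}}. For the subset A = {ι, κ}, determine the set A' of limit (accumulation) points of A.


A' = {κ, λ, μ}

For each x ∈ X, list the open sets U ∈ τ with x ∈ U, then check whether U ∩ (A ∖ {x}) ≠ ∅ for every such U.
  x = ι: open {ι, μ} ∋ x has {ι, μ} ∩ (A ∖ {ι}) = ∅, so x is NOT a limit point.
  x = κ: opens ∋ x are {ι, κ, μ}, {ι, κ, λ, μ}; each meets A ∖ {κ}, so x IS a limit point.
  x = λ: opens ∋ x are {ι, κ, λ, μ}; each meets A ∖ {λ}, so x IS a limit point.
  x = μ: opens ∋ x are {ι, μ}, {ι, κ, μ}, {ι, κ, λ, μ}; each meets A ∖ {μ}, so x IS a limit point.
Collecting: A' = {κ, λ, μ}.


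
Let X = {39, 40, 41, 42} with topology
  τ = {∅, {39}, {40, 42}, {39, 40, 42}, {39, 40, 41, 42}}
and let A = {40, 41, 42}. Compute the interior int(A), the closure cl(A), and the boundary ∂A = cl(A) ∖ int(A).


int(A) = {40, 42}, cl(A) = {40, 41, 42}, ∂A = {41}.

Closed sets in (X, τ) are complements of opens:
  closed(X, τ) = {∅, {41}, {39, 41}, {40, 41, 42}, {39, 40, 41, 42}}.
int(A) = ⋃ {U ∈ τ : U ⊆ A}. Opens contained in A: ∅, {40, 42}.
Taking the union of these: int(A) = {40, 42}.
cl(A) = ⋂ {C closed : A ⊆ C}. Closed sets containing A: {40, 41, 42}, {39, 40, 41, 42}.
Intersecting these: cl(A) = {40, 41, 42}.
∂A = cl(A) ∖ int(A) = {40, 41, 42} ∖ {40, 42} = {41}.


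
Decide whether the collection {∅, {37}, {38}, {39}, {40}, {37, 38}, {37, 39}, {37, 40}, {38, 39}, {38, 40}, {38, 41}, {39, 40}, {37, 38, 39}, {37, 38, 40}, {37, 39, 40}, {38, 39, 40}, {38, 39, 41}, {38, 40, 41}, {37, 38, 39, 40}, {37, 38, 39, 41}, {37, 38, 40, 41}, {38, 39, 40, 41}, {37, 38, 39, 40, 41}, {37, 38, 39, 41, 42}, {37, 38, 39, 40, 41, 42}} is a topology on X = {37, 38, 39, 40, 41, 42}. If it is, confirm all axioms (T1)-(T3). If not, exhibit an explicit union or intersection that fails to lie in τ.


τ is NOT a topology on X.

Axiom (T1): ∅ ∈ τ? Yes; X ∈ τ? Yes.
Axiom (T2/T3): check pairwise unions and intersections of members of τ.
Counterexample for (T2): {37} ∪ {38, 41} = {37, 38, 41} ∉ τ. Therefore τ is NOT a topology.


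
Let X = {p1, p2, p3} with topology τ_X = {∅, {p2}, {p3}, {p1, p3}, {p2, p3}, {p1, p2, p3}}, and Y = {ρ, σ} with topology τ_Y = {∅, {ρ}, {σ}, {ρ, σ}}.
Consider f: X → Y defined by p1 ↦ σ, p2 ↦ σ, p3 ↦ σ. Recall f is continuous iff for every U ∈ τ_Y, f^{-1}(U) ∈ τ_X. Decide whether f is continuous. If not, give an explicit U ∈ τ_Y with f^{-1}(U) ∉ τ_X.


f IS continuous.

Compute f^{-1}(U) for each U ∈ τ_Y:
  U = ∅: f^{-1}(U) = ∅ ∈ τ_X ✓.
  U = {ρ}: f^{-1}(U) = ∅ ∈ τ_X ✓.
  U = {σ}: f^{-1}(U) = {p1, p2, p3} ∈ τ_X ✓.
  U = {ρ, σ}: f^{-1}(U) = {p1, p2, p3} ∈ τ_X ✓.
Every preimage lies in τ_X, so f IS continuous.


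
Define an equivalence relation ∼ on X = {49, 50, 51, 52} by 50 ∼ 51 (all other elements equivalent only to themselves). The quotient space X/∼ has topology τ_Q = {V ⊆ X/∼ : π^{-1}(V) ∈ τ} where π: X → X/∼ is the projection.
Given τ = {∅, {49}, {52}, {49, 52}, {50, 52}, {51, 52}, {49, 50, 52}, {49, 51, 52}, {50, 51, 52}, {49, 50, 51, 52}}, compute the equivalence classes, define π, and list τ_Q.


X/∼ = {[49], [50=51], [52]}; |τ_Q| = 6.

Equivalence classes: [49], [50=51], [52].
Quotient map π: X → X/∼ sends 49 ↦ [49], 50 ↦ [50=51], 51 ↦ [50=51], 52 ↦ [52].
For each subset V ⊆ X/∼, compute π^{-1}(V) ⊆ X and check whether π^{-1}(V) ∈ τ. V is open in τ_Q iff π^{-1}(V) ∈ τ.
  V = {}: π^{-1}(V) = ∅ ∈ τ ✓.
  V = {[49]}: π^{-1}(V) = {49} ∈ τ ✓.
  V = {[50=51]}: π^{-1}(V) = {50, 51} ∉ τ ✗.
  V = {[49], [50=51]}: π^{-1}(V) = {49, 50, 51} ∉ τ ✗.
  V = {[52]}: π^{-1}(V) = {52} ∈ τ ✓.
  V = {[49], [52]}: π^{-1}(V) = {49, 52} ∈ τ ✓.
  V = {[50=51], [52]}: π^{-1}(V) = {50, 51, 52} ∈ τ ✓.
  V = {[49], [50=51], [52]}: π^{-1}(V) = {49, 50, 51, 52} ∈ τ ✓.
Open sets in the quotient: τ_Q = {{}, {[49]}, {[52]}, {[49], [52]}, {[50=51], [52]}, {[49], [50=51], [52]}} (6 elements).


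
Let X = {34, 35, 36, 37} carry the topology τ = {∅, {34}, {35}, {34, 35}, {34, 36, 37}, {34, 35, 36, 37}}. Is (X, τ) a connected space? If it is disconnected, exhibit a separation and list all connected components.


(X, τ) is disconnected; components = [{35}, {34, 36, 37}].

Find clopen sets (U ∈ τ with X ∖ U ∈ τ):
  U = ∅, X ∖ U = {34, 35, 36, 37} — both open, so U is clopen.
  U = {35}, X ∖ U = {34, 36, 37} — both open, so U is clopen.
  U = {34, 36, 37}, X ∖ U = {35} — both open, so U is clopen.
  U = {34, 35, 36, 37}, X ∖ U = ∅ — both open, so U is clopen.
Nontrivial clopen(s) exist: e.g. {34, 36, 37}. So (X, τ) is disconnected.
Compute connected components by grouping points that agree on all clopens:
  component: {35}
  component: {34, 36, 37}


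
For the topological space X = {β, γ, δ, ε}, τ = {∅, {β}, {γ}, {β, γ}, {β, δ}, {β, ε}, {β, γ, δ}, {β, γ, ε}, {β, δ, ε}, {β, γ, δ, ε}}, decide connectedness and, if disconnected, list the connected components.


(X, τ) is disconnected; components = [{γ}, {β, δ, ε}].

Find clopen sets (U ∈ τ with X ∖ U ∈ τ):
  U = ∅, X ∖ U = {β, γ, δ, ε} — both open, so U is clopen.
  U = {γ}, X ∖ U = {β, δ, ε} — both open, so U is clopen.
  U = {β, δ, ε}, X ∖ U = {γ} — both open, so U is clopen.
  U = {β, γ, δ, ε}, X ∖ U = ∅ — both open, so U is clopen.
Nontrivial clopen(s) exist: e.g. {β, δ, ε}. So (X, τ) is disconnected.
Compute connected components by grouping points that agree on all clopens:
  component: {γ}
  component: {β, δ, ε}


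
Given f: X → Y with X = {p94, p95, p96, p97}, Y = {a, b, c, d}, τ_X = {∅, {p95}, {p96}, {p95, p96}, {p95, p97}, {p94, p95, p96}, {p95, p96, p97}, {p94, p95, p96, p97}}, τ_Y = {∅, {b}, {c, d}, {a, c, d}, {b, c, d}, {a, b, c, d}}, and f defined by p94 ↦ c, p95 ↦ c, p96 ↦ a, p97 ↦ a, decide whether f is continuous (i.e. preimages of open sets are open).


f is NOT continuous.

Compute f^{-1}(U) for each U ∈ τ_Y:
  U = ∅: f^{-1}(U) = ∅ ∈ τ_X ✓.
  U = {b}: f^{-1}(U) = ∅ ∈ τ_X ✓.
  U = {c, d}: f^{-1}(U) = {p94, p95} ∉ τ_X ✗.
  U = {a, c, d}: f^{-1}(U) = {p94, p95, p96, p97} ∈ τ_X ✓.
  U = {b, c, d}: f^{-1}(U) = {p94, p95} ∉ τ_X ✗.
  U = {a, b, c, d}: f^{-1}(U) = {p94, p95, p96, p97} ∈ τ_X ✓.
Found U = {c, d} with f^{-1}(U) = {p94, p95} not in τ_X. Therefore f is NOT continuous.


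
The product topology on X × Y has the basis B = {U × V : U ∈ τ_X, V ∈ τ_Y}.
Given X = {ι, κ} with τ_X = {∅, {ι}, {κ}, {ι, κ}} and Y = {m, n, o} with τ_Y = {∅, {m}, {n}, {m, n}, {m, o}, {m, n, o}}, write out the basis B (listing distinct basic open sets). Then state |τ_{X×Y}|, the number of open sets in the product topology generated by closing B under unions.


Basis B = {∅ × ∅, {ι} × {m}, {ι} × {n}, {κ} × {m}, {κ} × {n}, {ι} × {m, n}, {ι} × {m, o}, {ι, κ} × {m}, {ι, κ} × {n}, {κ} × {m, n}, {κ} × {m, o}, {ι} × {m, n, o}, {κ} × {m, n, o}, {ι, κ} × {m, n}, {ι, κ} × {m, o}, {ι, κ} × {m, n, o}}; |τ_{X×Y}| = 36.

Enumerate products U × V with U ∈ τ_X, V ∈ τ_Y (deduplicated):
  ∅ × ∅ = {} (∅)
  {ι} × {m} = {(ι,m)}
  {ι} × {n} = {(ι,n)}
  {κ} × {m} = {(κ,m)}
  {κ} × {n} = {(κ,n)}
  {ι} × {m, n} = {(ι,m), (ι,n)}
  {ι} × {m, o} = {(ι,m), (ι,o)}
  {ι, κ} × {m} = {(ι,m), (κ,m)}
  {ι, κ} × {n} = {(ι,n), (κ,n)}
  {κ} × {m, n} = {(κ,m), (κ,n)}
  {κ} × {m, o} = {(κ,m), (κ,o)}
  {ι} × {m, n, o} = {(ι,m), (ι,n), (ι,o)}
  {κ} × {m, n, o} = {(κ,m), (κ,n), (κ,o)}
  {ι, κ} × {m, n} = {(ι,m), (ι,n), (κ,m), (κ,n)}
  {ι, κ} × {m, o} = {(ι,m), (ι,o), (κ,m), (κ,o)}
  {ι, κ} × {m, n, o} = {(ι,m), (ι,n), (ι,o), (κ,m), (κ,n), (κ,o)}
These 16 distinct sets form the basis B.
Close under arbitrary unions to get τ_{X×Y}; counting gives |τ_{X×Y}| = 36.


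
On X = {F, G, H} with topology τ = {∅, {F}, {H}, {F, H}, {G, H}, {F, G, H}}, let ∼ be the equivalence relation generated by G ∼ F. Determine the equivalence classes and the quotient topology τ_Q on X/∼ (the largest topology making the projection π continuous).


X/∼ = {[F=G], [H]}; |τ_Q| = 3.

Equivalence classes: [F=G], [H].
Quotient map π: X → X/∼ sends F ↦ [F=G], G ↦ [F=G], H ↦ [H].
For each subset V ⊆ X/∼, compute π^{-1}(V) ⊆ X and check whether π^{-1}(V) ∈ τ. V is open in τ_Q iff π^{-1}(V) ∈ τ.
  V = {}: π^{-1}(V) = ∅ ∈ τ ✓.
  V = {[F=G]}: π^{-1}(V) = {F, G} ∉ τ ✗.
  V = {[H]}: π^{-1}(V) = {H} ∈ τ ✓.
  V = {[F=G], [H]}: π^{-1}(V) = {F, G, H} ∈ τ ✓.
Open sets in the quotient: τ_Q = {{}, {[H]}, {[F=G], [H]}} (3 elements).


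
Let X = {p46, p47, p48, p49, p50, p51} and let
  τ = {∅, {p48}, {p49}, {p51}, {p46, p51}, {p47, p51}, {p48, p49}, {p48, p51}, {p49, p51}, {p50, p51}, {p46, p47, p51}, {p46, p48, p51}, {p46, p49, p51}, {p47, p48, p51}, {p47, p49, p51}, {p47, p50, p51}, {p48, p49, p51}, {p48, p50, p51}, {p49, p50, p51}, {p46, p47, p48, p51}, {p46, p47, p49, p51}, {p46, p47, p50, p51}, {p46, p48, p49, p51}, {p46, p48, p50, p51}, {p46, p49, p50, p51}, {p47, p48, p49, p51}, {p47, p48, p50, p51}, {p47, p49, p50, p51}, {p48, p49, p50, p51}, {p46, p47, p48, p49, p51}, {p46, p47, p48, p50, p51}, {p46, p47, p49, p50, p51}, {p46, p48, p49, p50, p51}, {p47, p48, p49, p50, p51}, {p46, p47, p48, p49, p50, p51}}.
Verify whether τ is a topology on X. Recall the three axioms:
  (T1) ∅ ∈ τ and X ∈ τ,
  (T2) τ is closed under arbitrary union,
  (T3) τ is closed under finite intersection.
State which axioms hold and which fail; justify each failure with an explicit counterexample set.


τ is NOT a topology on X.

Axiom (T1): ∅ ∈ τ? Yes; X ∈ τ? Yes.
Axiom (T2/T3): check pairwise unions and intersections of members of τ.
Counterexample for (T2): {p46, p51} ∪ {p50, p51} = {p46, p50, p51} ∉ τ. Therefore τ is NOT a topology.


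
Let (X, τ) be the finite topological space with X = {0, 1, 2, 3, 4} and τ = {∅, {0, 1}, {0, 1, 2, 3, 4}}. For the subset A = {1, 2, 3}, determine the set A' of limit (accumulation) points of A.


A' = {0, 2, 3, 4}

For each x ∈ X, list the open sets U ∈ τ with x ∈ U, then check whether U ∩ (A ∖ {x}) ≠ ∅ for every such U.
  x = 0: opens ∋ x are {0, 1}, {0, 1, 2, 3, 4}; each meets A ∖ {0}, so x IS a limit point.
  x = 1: open {0, 1} ∋ x has {0, 1} ∩ (A ∖ {1}) = ∅, so x is NOT a limit point.
  x = 2: opens ∋ x are {0, 1, 2, 3, 4}; each meets A ∖ {2}, so x IS a limit point.
  x = 3: opens ∋ x are {0, 1, 2, 3, 4}; each meets A ∖ {3}, so x IS a limit point.
  x = 4: opens ∋ x are {0, 1, 2, 3, 4}; each meets A ∖ {4}, so x IS a limit point.
Collecting: A' = {0, 2, 3, 4}.


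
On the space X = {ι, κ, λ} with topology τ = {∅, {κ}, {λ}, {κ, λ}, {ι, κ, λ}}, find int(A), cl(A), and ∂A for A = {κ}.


int(A) = {κ}, cl(A) = {ι, κ}, ∂A = {ι}.

Closed sets in (X, τ) are complements of opens:
  closed(X, τ) = {∅, {ι}, {ι, κ}, {ι, λ}, {ι, κ, λ}}.
int(A) = ⋃ {U ∈ τ : U ⊆ A}. Opens contained in A: ∅, {κ}.
Taking the union of these: int(A) = {κ}.
cl(A) = ⋂ {C closed : A ⊆ C}. Closed sets containing A: {ι, κ}, {ι, κ, λ}.
Intersecting these: cl(A) = {ι, κ}.
∂A = cl(A) ∖ int(A) = {ι, κ} ∖ {κ} = {ι}.


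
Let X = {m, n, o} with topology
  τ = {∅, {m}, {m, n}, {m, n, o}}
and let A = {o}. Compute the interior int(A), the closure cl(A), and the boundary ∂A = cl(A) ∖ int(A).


int(A) = ∅, cl(A) = {o}, ∂A = {o}.

Closed sets in (X, τ) are complements of opens:
  closed(X, τ) = {∅, {o}, {n, o}, {m, n, o}}.
int(A) = ⋃ {U ∈ τ : U ⊆ A}. Opens contained in A: ∅.
Taking the union of these: int(A) = ∅.
cl(A) = ⋂ {C closed : A ⊆ C}. Closed sets containing A: {o}, {n, o}, {m, n, o}.
Intersecting these: cl(A) = {o}.
∂A = cl(A) ∖ int(A) = {o} ∖ ∅ = {o}.


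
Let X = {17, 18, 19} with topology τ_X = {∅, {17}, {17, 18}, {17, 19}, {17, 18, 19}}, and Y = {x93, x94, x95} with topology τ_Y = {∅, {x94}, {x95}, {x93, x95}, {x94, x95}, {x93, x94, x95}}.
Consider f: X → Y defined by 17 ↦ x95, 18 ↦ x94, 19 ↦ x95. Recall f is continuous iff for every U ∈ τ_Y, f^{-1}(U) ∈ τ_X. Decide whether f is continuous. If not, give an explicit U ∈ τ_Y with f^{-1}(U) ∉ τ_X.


f is NOT continuous.

Compute f^{-1}(U) for each U ∈ τ_Y:
  U = ∅: f^{-1}(U) = ∅ ∈ τ_X ✓.
  U = {x94}: f^{-1}(U) = {18} ∉ τ_X ✗.
  U = {x95}: f^{-1}(U) = {17, 19} ∈ τ_X ✓.
  U = {x93, x95}: f^{-1}(U) = {17, 19} ∈ τ_X ✓.
  U = {x94, x95}: f^{-1}(U) = {17, 18, 19} ∈ τ_X ✓.
  U = {x93, x94, x95}: f^{-1}(U) = {17, 18, 19} ∈ τ_X ✓.
Found U = {x94} with f^{-1}(U) = {18} not in τ_X. Therefore f is NOT continuous.


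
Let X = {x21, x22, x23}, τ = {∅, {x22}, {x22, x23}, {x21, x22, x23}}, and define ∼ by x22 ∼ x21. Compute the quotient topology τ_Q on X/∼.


X/∼ = {[x21=x22], [x23]}; |τ_Q| = 2.

Equivalence classes: [x21=x22], [x23].
Quotient map π: X → X/∼ sends x21 ↦ [x21=x22], x22 ↦ [x21=x22], x23 ↦ [x23].
For each subset V ⊆ X/∼, compute π^{-1}(V) ⊆ X and check whether π^{-1}(V) ∈ τ. V is open in τ_Q iff π^{-1}(V) ∈ τ.
  V = {}: π^{-1}(V) = ∅ ∈ τ ✓.
  V = {[x21=x22]}: π^{-1}(V) = {x21, x22} ∉ τ ✗.
  V = {[x23]}: π^{-1}(V) = {x23} ∉ τ ✗.
  V = {[x21=x22], [x23]}: π^{-1}(V) = {x21, x22, x23} ∈ τ ✓.
Open sets in the quotient: τ_Q = {{}, {[x21=x22], [x23]}} (2 elements).


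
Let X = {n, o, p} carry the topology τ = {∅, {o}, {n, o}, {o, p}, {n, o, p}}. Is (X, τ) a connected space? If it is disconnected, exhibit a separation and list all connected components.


(X, τ) is connected.

Find clopen sets (U ∈ τ with X ∖ U ∈ τ):
  U = ∅, X ∖ U = {n, o, p} — both open, so U is clopen.
  U = {n, o, p}, X ∖ U = ∅ — both open, so U is clopen.
Only trivial clopens (∅ and X) exist, so (X, τ) is connected.
Compute connected components by grouping points that agree on all clopens:
  component: {n, o, p}


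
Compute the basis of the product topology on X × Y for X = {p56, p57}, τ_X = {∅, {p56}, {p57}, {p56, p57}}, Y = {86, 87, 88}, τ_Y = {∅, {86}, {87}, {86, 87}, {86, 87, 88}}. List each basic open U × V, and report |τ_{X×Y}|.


Basis B = {∅ × ∅, {p56} × {86}, {p56} × {87}, {p57} × {86}, {p57} × {87}, {p56} × {86, 87}, {p56, p57} × {86}, {p56, p57} × {87}, {p57} × {86, 87}, {p56} × {86, 87, 88}, {p57} × {86, 87, 88}, {p56, p57} × {86, 87}, {p56, p57} × {86, 87, 88}}; |τ_{X×Y}| = 25.

Enumerate products U × V with U ∈ τ_X, V ∈ τ_Y (deduplicated):
  ∅ × ∅ = {} (∅)
  {p56} × {86} = {(p56,86)}
  {p56} × {87} = {(p56,87)}
  {p57} × {86} = {(p57,86)}
  {p57} × {87} = {(p57,87)}
  {p56} × {86, 87} = {(p56,86), (p56,87)}
  {p56, p57} × {86} = {(p56,86), (p57,86)}
  {p56, p57} × {87} = {(p56,87), (p57,87)}
  {p57} × {86, 87} = {(p57,86), (p57,87)}
  {p56} × {86, 87, 88} = {(p56,86), (p56,87), (p56,88)}
  {p57} × {86, 87, 88} = {(p57,86), (p57,87), (p57,88)}
  {p56, p57} × {86, 87} = {(p56,86), (p56,87), (p57,86), (p57,87)}
  {p56, p57} × {86, 87, 88} = {(p56,86), (p56,87), (p56,88), (p57,86), (p57,87), (p57,88)}
These 13 distinct sets form the basis B.
Close under arbitrary unions to get τ_{X×Y}; counting gives |τ_{X×Y}| = 25.


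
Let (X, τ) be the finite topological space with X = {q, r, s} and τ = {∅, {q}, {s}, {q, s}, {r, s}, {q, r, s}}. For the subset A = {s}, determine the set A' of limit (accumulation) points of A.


A' = {r}

For each x ∈ X, list the open sets U ∈ τ with x ∈ U, then check whether U ∩ (A ∖ {x}) ≠ ∅ for every such U.
  x = q: open {q} ∋ x has {q} ∩ (A ∖ {q}) = ∅, so x is NOT a limit point.
  x = r: opens ∋ x are {r, s}, {q, r, s}; each meets A ∖ {r}, so x IS a limit point.
  x = s: open {s} ∋ x has {s} ∩ (A ∖ {s}) = ∅, so x is NOT a limit point.
Collecting: A' = {r}.


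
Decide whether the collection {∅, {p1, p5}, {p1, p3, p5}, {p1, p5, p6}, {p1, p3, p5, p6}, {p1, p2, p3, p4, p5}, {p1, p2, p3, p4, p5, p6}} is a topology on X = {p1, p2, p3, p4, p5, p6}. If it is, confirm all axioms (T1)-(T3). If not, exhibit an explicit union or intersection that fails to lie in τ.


τ IS a topology on X.

Axiom (T1): ∅ ∈ τ? Yes; X ∈ τ? Yes.
Axiom (T2/T3): check pairwise unions and intersections of members of τ.
All pairwise intersections and unions checked — each lies in τ. Therefore τ satisfies (T1), (T2), (T3): it IS a topology on X.


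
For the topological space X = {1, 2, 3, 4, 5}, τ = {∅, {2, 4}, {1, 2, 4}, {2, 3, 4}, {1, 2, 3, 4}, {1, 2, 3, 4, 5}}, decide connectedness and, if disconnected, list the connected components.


(X, τ) is connected.

Find clopen sets (U ∈ τ with X ∖ U ∈ τ):
  U = ∅, X ∖ U = {1, 2, 3, 4, 5} — both open, so U is clopen.
  U = {1, 2, 3, 4, 5}, X ∖ U = ∅ — both open, so U is clopen.
Only trivial clopens (∅ and X) exist, so (X, τ) is connected.
Compute connected components by grouping points that agree on all clopens:
  component: {1, 2, 3, 4, 5}


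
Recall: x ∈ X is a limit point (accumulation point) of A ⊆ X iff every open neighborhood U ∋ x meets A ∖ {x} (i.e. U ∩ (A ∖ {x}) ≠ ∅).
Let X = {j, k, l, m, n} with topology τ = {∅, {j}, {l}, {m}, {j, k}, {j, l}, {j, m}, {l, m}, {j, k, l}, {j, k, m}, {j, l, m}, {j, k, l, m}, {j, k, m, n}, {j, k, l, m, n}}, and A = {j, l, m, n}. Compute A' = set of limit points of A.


A' = {k, n}

For each x ∈ X, list the open sets U ∈ τ with x ∈ U, then check whether U ∩ (A ∖ {x}) ≠ ∅ for every such U.
  x = j: open {j} ∋ x has {j} ∩ (A ∖ {j}) = ∅, so x is NOT a limit point.
  x = k: opens ∋ x are {j, k}, {j, k, l}, {j, k, m}, {j, k, l, m}, {j, k, m, n}, {j, k, l, m, n}; each meets A ∖ {k}, so x IS a limit point.
  x = l: open {l} ∋ x has {l} ∩ (A ∖ {l}) = ∅, so x is NOT a limit point.
  x = m: open {m} ∋ x has {m} ∩ (A ∖ {m}) = ∅, so x is NOT a limit point.
  x = n: opens ∋ x are {j, k, m, n}, {j, k, l, m, n}; each meets A ∖ {n}, so x IS a limit point.
Collecting: A' = {k, n}.


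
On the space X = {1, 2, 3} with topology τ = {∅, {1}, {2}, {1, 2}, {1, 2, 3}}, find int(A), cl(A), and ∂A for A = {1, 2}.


int(A) = {1, 2}, cl(A) = {1, 2, 3}, ∂A = {3}.

Closed sets in (X, τ) are complements of opens:
  closed(X, τ) = {∅, {3}, {1, 3}, {2, 3}, {1, 2, 3}}.
int(A) = ⋃ {U ∈ τ : U ⊆ A}. Opens contained in A: ∅, {1}, {2}, {1, 2}.
Taking the union of these: int(A) = {1, 2}.
cl(A) = ⋂ {C closed : A ⊆ C}. Closed sets containing A: {1, 2, 3}.
Intersecting these: cl(A) = {1, 2, 3}.
∂A = cl(A) ∖ int(A) = {1, 2, 3} ∖ {1, 2} = {3}.


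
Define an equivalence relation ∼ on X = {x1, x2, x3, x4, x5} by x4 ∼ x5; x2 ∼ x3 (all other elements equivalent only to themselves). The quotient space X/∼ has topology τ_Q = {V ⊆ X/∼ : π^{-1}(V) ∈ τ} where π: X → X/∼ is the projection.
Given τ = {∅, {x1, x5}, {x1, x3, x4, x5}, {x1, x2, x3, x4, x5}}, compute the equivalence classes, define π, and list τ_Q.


X/∼ = {[x1], [x2=x3], [x4=x5]}; |τ_Q| = 2.

Equivalence classes: [x1], [x2=x3], [x4=x5].
Quotient map π: X → X/∼ sends x1 ↦ [x1], x2 ↦ [x2=x3], x3 ↦ [x2=x3], x4 ↦ [x4=x5], x5 ↦ [x4=x5].
For each subset V ⊆ X/∼, compute π^{-1}(V) ⊆ X and check whether π^{-1}(V) ∈ τ. V is open in τ_Q iff π^{-1}(V) ∈ τ.
  V = {}: π^{-1}(V) = ∅ ∈ τ ✓.
  V = {[x1]}: π^{-1}(V) = {x1} ∉ τ ✗.
  V = {[x2=x3]}: π^{-1}(V) = {x2, x3} ∉ τ ✗.
  V = {[x1], [x2=x3]}: π^{-1}(V) = {x1, x2, x3} ∉ τ ✗.
  V = {[x4=x5]}: π^{-1}(V) = {x4, x5} ∉ τ ✗.
  V = {[x1], [x4=x5]}: π^{-1}(V) = {x1, x4, x5} ∉ τ ✗.
  V = {[x2=x3], [x4=x5]}: π^{-1}(V) = {x2, x3, x4, x5} ∉ τ ✗.
  V = {[x1], [x2=x3], [x4=x5]}: π^{-1}(V) = {x1, x2, x3, x4, x5} ∈ τ ✓.
Open sets in the quotient: τ_Q = {{}, {[x1], [x2=x3], [x4=x5]}} (2 elements).


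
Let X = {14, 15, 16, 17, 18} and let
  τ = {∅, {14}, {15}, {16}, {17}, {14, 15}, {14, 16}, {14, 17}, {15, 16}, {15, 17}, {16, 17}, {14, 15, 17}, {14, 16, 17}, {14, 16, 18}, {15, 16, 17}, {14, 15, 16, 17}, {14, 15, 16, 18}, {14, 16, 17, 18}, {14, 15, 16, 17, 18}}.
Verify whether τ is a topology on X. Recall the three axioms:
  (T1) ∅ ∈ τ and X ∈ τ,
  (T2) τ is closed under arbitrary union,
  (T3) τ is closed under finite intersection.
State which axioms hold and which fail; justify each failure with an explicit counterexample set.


τ is NOT a topology on X.

Axiom (T1): ∅ ∈ τ? Yes; X ∈ τ? Yes.
Axiom (T2/T3): check pairwise unions and intersections of members of τ.
Counterexample for (T2): {14} ∪ {15, 16} = {14, 15, 16} ∉ τ. Therefore τ is NOT a topology.


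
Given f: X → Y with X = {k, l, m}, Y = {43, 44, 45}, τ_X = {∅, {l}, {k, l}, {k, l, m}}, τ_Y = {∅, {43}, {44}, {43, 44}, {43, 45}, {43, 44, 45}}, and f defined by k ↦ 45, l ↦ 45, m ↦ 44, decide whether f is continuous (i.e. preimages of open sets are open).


f is NOT continuous.

Compute f^{-1}(U) for each U ∈ τ_Y:
  U = ∅: f^{-1}(U) = ∅ ∈ τ_X ✓.
  U = {43}: f^{-1}(U) = ∅ ∈ τ_X ✓.
  U = {44}: f^{-1}(U) = {m} ∉ τ_X ✗.
  U = {43, 44}: f^{-1}(U) = {m} ∉ τ_X ✗.
  U = {43, 45}: f^{-1}(U) = {k, l} ∈ τ_X ✓.
  U = {43, 44, 45}: f^{-1}(U) = {k, l, m} ∈ τ_X ✓.
Found U = {44} with f^{-1}(U) = {m} not in τ_X. Therefore f is NOT continuous.


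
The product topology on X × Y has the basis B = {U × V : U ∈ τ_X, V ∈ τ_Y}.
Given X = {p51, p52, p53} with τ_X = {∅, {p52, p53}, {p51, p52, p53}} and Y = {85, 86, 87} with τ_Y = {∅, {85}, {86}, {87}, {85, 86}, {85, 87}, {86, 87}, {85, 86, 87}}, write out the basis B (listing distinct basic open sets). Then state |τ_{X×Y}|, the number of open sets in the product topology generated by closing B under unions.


Basis B = {∅ × ∅, {p52, p53} × {85}, {p52, p53} × {86}, {p52, p53} × {87}, {p51, p52, p53} × {85}, {p51, p52, p53} × {86}, {p51, p52, p53} × {87}, {p52, p53} × {85, 86}, {p52, p53} × {85, 87}, {p52, p53} × {86, 87}, {p51, p52, p53} × {85, 86}, {p51, p52, p53} × {85, 87}, {p51, p52, p53} × {86, 87}, {p52, p53} × {85, 86, 87}, {p51, p52, p53} × {85, 86, 87}}; |τ_{X×Y}| = 27.

Enumerate products U × V with U ∈ τ_X, V ∈ τ_Y (deduplicated):
  ∅ × ∅ = {} (∅)
  {p52, p53} × {85} = {(p52,85), (p53,85)}
  {p52, p53} × {86} = {(p52,86), (p53,86)}
  {p52, p53} × {87} = {(p52,87), (p53,87)}
  {p51, p52, p53} × {85} = {(p51,85), (p52,85), (p53,85)}
  {p51, p52, p53} × {86} = {(p51,86), (p52,86), (p53,86)}
  {p51, p52, p53} × {87} = {(p51,87), (p52,87), (p53,87)}
  {p52, p53} × {85, 86} = {(p52,85), (p52,86), (p53,85), (p53,86)}
  {p52, p53} × {85, 87} = {(p52,85), (p52,87), (p53,85), (p53,87)}
  {p52, p53} × {86, 87} = {(p52,86), (p52,87), (p53,86), (p53,87)}
  {p51, p52, p53} × {85, 86} = {(p51,85), (p51,86), (p52,85), (p52,86), (p53,85), (p53,86)}
  {p51, p52, p53} × {85, 87} = {(p51,85), (p51,87), (p52,85), (p52,87), (p53,85), (p53,87)}
  {p51, p52, p53} × {86, 87} = {(p51,86), (p51,87), (p52,86), (p52,87), (p53,86), (p53,87)}
  {p52, p53} × {85, 86, 87} = {(p52,85), (p52,86), (p52,87), (p53,85), (p53,86), (p53,87)}
  {p51, p52, p53} × {85, 86, 87} = {(p51,85), (p51,86), (p51,87), (p52,85), (p52,86), (p52,87), (p53,85), (p53,86), (p53,87)}
These 15 distinct sets form the basis B.
Close under arbitrary unions to get τ_{X×Y}; counting gives |τ_{X×Y}| = 27.


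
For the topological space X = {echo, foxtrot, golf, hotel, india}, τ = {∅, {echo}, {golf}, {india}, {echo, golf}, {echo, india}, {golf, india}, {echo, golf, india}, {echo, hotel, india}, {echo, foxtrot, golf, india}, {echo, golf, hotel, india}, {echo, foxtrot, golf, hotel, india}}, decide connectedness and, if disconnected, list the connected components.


(X, τ) is connected.

Find clopen sets (U ∈ τ with X ∖ U ∈ τ):
  U = ∅, X ∖ U = {echo, foxtrot, golf, hotel, india} — both open, so U is clopen.
  U = {echo, foxtrot, golf, hotel, india}, X ∖ U = ∅ — both open, so U is clopen.
Only trivial clopens (∅ and X) exist, so (X, τ) is connected.
Compute connected components by grouping points that agree on all clopens:
  component: {echo, foxtrot, golf, hotel, india}


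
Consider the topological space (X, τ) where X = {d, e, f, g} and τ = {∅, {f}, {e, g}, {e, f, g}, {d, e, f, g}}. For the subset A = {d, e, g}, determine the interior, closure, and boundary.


int(A) = {e, g}, cl(A) = {d, e, g}, ∂A = {d}.

Closed sets in (X, τ) are complements of opens:
  closed(X, τ) = {∅, {d}, {d, f}, {d, e, g}, {d, e, f, g}}.
int(A) = ⋃ {U ∈ τ : U ⊆ A}. Opens contained in A: ∅, {e, g}.
Taking the union of these: int(A) = {e, g}.
cl(A) = ⋂ {C closed : A ⊆ C}. Closed sets containing A: {d, e, g}, {d, e, f, g}.
Intersecting these: cl(A) = {d, e, g}.
∂A = cl(A) ∖ int(A) = {d, e, g} ∖ {e, g} = {d}.


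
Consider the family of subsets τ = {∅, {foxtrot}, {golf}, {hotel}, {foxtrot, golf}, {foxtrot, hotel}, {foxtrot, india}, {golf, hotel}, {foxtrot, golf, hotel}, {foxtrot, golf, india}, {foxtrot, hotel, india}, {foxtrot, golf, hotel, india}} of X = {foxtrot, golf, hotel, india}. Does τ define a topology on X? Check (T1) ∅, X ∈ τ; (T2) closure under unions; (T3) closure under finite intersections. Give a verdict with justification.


τ IS a topology on X.

Axiom (T1): ∅ ∈ τ? Yes; X ∈ τ? Yes.
Axiom (T2/T3): check pairwise unions and intersections of members of τ.
All pairwise intersections and unions checked — each lies in τ. Therefore τ satisfies (T1), (T2), (T3): it IS a topology on X.


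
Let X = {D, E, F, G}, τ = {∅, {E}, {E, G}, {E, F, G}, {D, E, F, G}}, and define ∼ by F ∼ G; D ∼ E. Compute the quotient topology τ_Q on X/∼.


X/∼ = {[D=E], [F=G]}; |τ_Q| = 2.

Equivalence classes: [D=E], [F=G].
Quotient map π: X → X/∼ sends D ↦ [D=E], E ↦ [D=E], F ↦ [F=G], G ↦ [F=G].
For each subset V ⊆ X/∼, compute π^{-1}(V) ⊆ X and check whether π^{-1}(V) ∈ τ. V is open in τ_Q iff π^{-1}(V) ∈ τ.
  V = {}: π^{-1}(V) = ∅ ∈ τ ✓.
  V = {[D=E]}: π^{-1}(V) = {D, E} ∉ τ ✗.
  V = {[F=G]}: π^{-1}(V) = {F, G} ∉ τ ✗.
  V = {[D=E], [F=G]}: π^{-1}(V) = {D, E, F, G} ∈ τ ✓.
Open sets in the quotient: τ_Q = {{}, {[D=E], [F=G]}} (2 elements).


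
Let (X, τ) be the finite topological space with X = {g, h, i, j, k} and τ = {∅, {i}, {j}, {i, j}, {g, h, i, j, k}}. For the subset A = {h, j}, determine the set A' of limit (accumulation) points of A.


A' = {g, h, k}

For each x ∈ X, list the open sets U ∈ τ with x ∈ U, then check whether U ∩ (A ∖ {x}) ≠ ∅ for every such U.
  x = g: opens ∋ x are {g, h, i, j, k}; each meets A ∖ {g}, so x IS a limit point.
  x = h: opens ∋ x are {g, h, i, j, k}; each meets A ∖ {h}, so x IS a limit point.
  x = i: open {i} ∋ x has {i} ∩ (A ∖ {i}) = ∅, so x is NOT a limit point.
  x = j: open {j} ∋ x has {j} ∩ (A ∖ {j}) = ∅, so x is NOT a limit point.
  x = k: opens ∋ x are {g, h, i, j, k}; each meets A ∖ {k}, so x IS a limit point.
Collecting: A' = {g, h, k}.


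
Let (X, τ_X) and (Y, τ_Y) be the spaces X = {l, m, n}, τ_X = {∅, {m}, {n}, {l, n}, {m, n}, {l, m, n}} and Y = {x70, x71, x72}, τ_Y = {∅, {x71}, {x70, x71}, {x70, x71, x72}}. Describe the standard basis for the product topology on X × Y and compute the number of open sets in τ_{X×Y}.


Basis B = {∅ × ∅, {m} × {x71}, {n} × {x71}, {l, n} × {x71}, {m} × {x70, x71}, {m, n} × {x71}, {n} × {x70, x71}, {l, m, n} × {x71}, {m} × {x70, x71, x72}, {n} × {x70, x71, x72}, {l, n} × {x70, x71}, {m, n} × {x70, x71}, {l, n} × {x70, x71, x72}, {l, m, n} × {x70, x71}, {m, n} × {x70, x71, x72}, {l, m, n} × {x70, x71, x72}}; |τ_{X×Y}| = 40.

Enumerate products U × V with U ∈ τ_X, V ∈ τ_Y (deduplicated):
  ∅ × ∅ = {} (∅)
  {m} × {x71} = {(m,x71)}
  {n} × {x71} = {(n,x71)}
  {l, n} × {x71} = {(l,x71), (n,x71)}
  {m} × {x70, x71} = {(m,x70), (m,x71)}
  {m, n} × {x71} = {(m,x71), (n,x71)}
  {n} × {x70, x71} = {(n,x70), (n,x71)}
  {l, m, n} × {x71} = {(l,x71), (m,x71), (n,x71)}
  {m} × {x70, x71, x72} = {(m,x70), (m,x71), (m,x72)}
  {n} × {x70, x71, x72} = {(n,x70), (n,x71), (n,x72)}
  {l, n} × {x70, x71} = {(l,x70), (l,x71), (n,x70), (n,x71)}
  {m, n} × {x70, x71} = {(m,x70), (m,x71), (n,x70), (n,x71)}
  {l, n} × {x70, x71, x72} = {(l,x70), (l,x71), (l,x72), (n,x70), (n,x71), (n,x72)}
  {l, m, n} × {x70, x71} = {(l,x70), (l,x71), (m,x70), (m,x71), (n,x70), (n,x71)}
  {m, n} × {x70, x71, x72} = {(m,x70), (m,x71), (m,x72), (n,x70), (n,x71), (n,x72)}
  {l, m, n} × {x70, x71, x72} = {(l,x70), (l,x71), (l,x72), (m,x70), (m,x71), (m,x72), (n,x70), (n,x71), (n,x72)}
These 16 distinct sets form the basis B.
Close under arbitrary unions to get τ_{X×Y}; counting gives |τ_{X×Y}| = 40.


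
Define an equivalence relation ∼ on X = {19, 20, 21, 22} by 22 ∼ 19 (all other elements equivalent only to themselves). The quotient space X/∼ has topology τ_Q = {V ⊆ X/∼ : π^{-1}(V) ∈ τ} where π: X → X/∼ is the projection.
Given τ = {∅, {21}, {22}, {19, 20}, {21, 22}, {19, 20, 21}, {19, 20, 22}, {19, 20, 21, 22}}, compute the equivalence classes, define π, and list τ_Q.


X/∼ = {[19=22], [20], [21]}; |τ_Q| = 4.

Equivalence classes: [19=22], [20], [21].
Quotient map π: X → X/∼ sends 19 ↦ [19=22], 20 ↦ [20], 21 ↦ [21], 22 ↦ [19=22].
For each subset V ⊆ X/∼, compute π^{-1}(V) ⊆ X and check whether π^{-1}(V) ∈ τ. V is open in τ_Q iff π^{-1}(V) ∈ τ.
  V = {}: π^{-1}(V) = ∅ ∈ τ ✓.
  V = {[19=22]}: π^{-1}(V) = {19, 22} ∉ τ ✗.
  V = {[20]}: π^{-1}(V) = {20} ∉ τ ✗.
  V = {[19=22], [20]}: π^{-1}(V) = {19, 20, 22} ∈ τ ✓.
  V = {[21]}: π^{-1}(V) = {21} ∈ τ ✓.
  V = {[19=22], [21]}: π^{-1}(V) = {19, 21, 22} ∉ τ ✗.
  V = {[20], [21]}: π^{-1}(V) = {20, 21} ∉ τ ✗.
  V = {[19=22], [20], [21]}: π^{-1}(V) = {19, 20, 21, 22} ∈ τ ✓.
Open sets in the quotient: τ_Q = {{}, {[19=22], [20]}, {[21]}, {[19=22], [20], [21]}} (4 elements).
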